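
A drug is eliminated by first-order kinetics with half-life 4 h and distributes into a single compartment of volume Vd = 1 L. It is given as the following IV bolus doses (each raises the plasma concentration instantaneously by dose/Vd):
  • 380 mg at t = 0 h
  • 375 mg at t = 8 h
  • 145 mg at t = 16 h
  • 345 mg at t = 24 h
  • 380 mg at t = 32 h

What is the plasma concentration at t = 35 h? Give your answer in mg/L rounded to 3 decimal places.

286.989 mg/L

k = ln 2 / 4 = 0.17329 per h
Dose 1 (380 mg at t=0 h): 380·exp(−0.17329·35) = 0.883 mg/L
Dose 2 (375 mg at t=8 h): 375·exp(−0.17329·27) = 3.484 mg/L
Dose 3 (145 mg at t=16 h): 145·exp(−0.17329·19) = 5.389 mg/L
Dose 4 (345 mg at t=24 h): 345·exp(−0.17329·11) = 51.285 mg/L
Dose 5 (380 mg at t=32 h): 380·exp(−0.17329·3) = 225.949 mg/L
C(35) = 0.883 + 3.484 + 5.389 + 51.285 + 225.949 = 286.989 mg/L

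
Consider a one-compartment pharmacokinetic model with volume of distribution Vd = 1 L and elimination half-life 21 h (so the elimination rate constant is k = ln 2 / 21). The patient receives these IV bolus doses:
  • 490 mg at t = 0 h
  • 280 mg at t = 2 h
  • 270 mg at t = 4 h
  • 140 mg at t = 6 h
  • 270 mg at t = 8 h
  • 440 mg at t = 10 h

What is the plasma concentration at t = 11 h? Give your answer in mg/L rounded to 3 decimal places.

k = ln 2 / 21 = 0.03301 per h
Dose 1 (490 mg at t=0 h): 490·exp(−0.03301·11) = 340.811 mg/L
Dose 2 (280 mg at t=2 h): 280·exp(−0.03301·9) = 208.039 mg/L
Dose 3 (270 mg at t=4 h): 270·exp(−0.03301·7) = 214.299 mg/L
Dose 4 (140 mg at t=6 h): 140·exp(−0.03301·5) = 118.701 mg/L
Dose 5 (270 mg at t=8 h): 270·exp(−0.03301·3) = 244.545 mg/L
Dose 6 (440 mg at t=10 h): 440·exp(−0.03301·1) = 425.714 mg/L
C(11) = 340.811 + 208.039 + 214.299 + 118.701 + 244.545 + 425.714 = 1552.110 mg/L

1552.110 mg/L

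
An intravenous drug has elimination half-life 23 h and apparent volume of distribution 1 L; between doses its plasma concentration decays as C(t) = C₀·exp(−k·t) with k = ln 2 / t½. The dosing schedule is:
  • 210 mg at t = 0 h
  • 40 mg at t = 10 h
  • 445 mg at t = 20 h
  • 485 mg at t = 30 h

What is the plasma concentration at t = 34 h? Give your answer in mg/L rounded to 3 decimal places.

816.527 mg/L

k = ln 2 / 23 = 0.03014 per h
Dose 1 (210 mg at t=0 h): 210·exp(−0.03014·34) = 75.373 mg/L
Dose 2 (40 mg at t=10 h): 40·exp(−0.03014·24) = 19.406 mg/L
Dose 3 (445 mg at t=20 h): 445·exp(−0.03014·14) = 291.826 mg/L
Dose 4 (485 mg at t=30 h): 485·exp(−0.03014·4) = 429.921 mg/L
C(34) = 75.373 + 19.406 + 291.826 + 429.921 = 816.527 mg/L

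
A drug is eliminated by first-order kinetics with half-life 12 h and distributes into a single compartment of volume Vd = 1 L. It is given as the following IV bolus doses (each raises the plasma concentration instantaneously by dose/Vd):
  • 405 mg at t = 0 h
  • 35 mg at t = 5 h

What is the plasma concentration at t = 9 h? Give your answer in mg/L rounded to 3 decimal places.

k = ln 2 / 12 = 0.05776 per h
Dose 1 (405 mg at t=0 h): 405·exp(−0.05776·9) = 240.814 mg/L
Dose 2 (35 mg at t=5 h): 35·exp(−0.05776·4) = 27.780 mg/L
C(9) = 240.814 + 27.780 = 268.594 mg/L

268.594 mg/L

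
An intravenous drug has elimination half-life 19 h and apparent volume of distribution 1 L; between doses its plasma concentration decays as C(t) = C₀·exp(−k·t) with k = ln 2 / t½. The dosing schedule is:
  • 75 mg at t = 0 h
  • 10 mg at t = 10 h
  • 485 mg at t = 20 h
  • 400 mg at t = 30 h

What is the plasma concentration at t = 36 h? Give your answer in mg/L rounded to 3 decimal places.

615.954 mg/L

k = ln 2 / 19 = 0.03648 per h
Dose 1 (75 mg at t=0 h): 75·exp(−0.03648·36) = 20.169 mg/L
Dose 2 (10 mg at t=10 h): 10·exp(−0.03648·26) = 3.873 mg/L
Dose 3 (485 mg at t=20 h): 485·exp(−0.03648·16) = 270.547 mg/L
Dose 4 (400 mg at t=30 h): 400·exp(−0.03648·6) = 321.364 mg/L
C(36) = 20.169 + 3.873 + 270.547 + 321.364 = 615.954 mg/L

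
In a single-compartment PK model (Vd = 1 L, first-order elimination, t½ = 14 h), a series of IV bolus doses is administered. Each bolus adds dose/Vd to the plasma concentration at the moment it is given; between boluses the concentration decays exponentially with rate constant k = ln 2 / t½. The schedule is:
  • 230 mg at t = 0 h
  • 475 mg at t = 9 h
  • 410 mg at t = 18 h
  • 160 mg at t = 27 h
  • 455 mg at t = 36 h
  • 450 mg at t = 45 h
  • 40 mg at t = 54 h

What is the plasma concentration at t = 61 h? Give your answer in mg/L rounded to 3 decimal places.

k = ln 2 / 14 = 0.04951 per h
Dose 1 (230 mg at t=0 h): 230·exp(−0.04951·61) = 11.223 mg/L
Dose 2 (475 mg at t=9 h): 475·exp(−0.04951·52) = 36.189 mg/L
Dose 3 (410 mg at t=18 h): 410·exp(−0.04951·43) = 48.774 mg/L
Dose 4 (160 mg at t=27 h): 160·exp(−0.04951·34) = 29.720 mg/L
Dose 5 (455 mg at t=36 h): 455·exp(−0.04951·25) = 131.965 mg/L
Dose 6 (450 mg at t=45 h): 450·exp(−0.04951·16) = 203.788 mg/L
Dose 7 (40 mg at t=54 h): 40·exp(−0.04951·7) = 28.284 mg/L
C(61) = 11.223 + 36.189 + 48.774 + 29.720 + 131.965 + 203.788 + 28.284 = 489.943 mg/L

489.943 mg/L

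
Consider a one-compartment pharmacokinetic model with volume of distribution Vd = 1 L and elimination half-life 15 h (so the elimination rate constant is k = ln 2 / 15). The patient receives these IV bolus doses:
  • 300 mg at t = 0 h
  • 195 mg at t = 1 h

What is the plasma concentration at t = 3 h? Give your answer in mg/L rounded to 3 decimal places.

438.951 mg/L

k = ln 2 / 15 = 0.04621 per h
Dose 1 (300 mg at t=0 h): 300·exp(−0.04621·3) = 261.165 mg/L
Dose 2 (195 mg at t=1 h): 195·exp(−0.04621·2) = 177.786 mg/L
C(3) = 261.165 + 177.786 = 438.951 mg/L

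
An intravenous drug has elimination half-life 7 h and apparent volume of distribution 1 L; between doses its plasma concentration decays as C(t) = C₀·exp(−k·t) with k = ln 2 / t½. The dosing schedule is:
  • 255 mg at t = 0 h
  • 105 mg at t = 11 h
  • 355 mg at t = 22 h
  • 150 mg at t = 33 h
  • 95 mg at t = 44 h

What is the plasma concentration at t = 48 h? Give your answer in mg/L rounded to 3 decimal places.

129.833 mg/L

k = ln 2 / 7 = 0.09902 per h
Dose 1 (255 mg at t=0 h): 255·exp(−0.09902·48) = 2.200 mg/L
Dose 2 (105 mg at t=11 h): 105·exp(−0.09902·37) = 2.692 mg/L
Dose 3 (355 mg at t=22 h): 355·exp(−0.09902·26) = 27.047 mg/L
Dose 4 (150 mg at t=33 h): 150·exp(−0.09902·15) = 33.965 mg/L
Dose 5 (95 mg at t=44 h): 95·exp(−0.09902·4) = 63.930 mg/L
C(48) = 2.200 + 2.692 + 27.047 + 33.965 + 63.930 = 129.833 mg/L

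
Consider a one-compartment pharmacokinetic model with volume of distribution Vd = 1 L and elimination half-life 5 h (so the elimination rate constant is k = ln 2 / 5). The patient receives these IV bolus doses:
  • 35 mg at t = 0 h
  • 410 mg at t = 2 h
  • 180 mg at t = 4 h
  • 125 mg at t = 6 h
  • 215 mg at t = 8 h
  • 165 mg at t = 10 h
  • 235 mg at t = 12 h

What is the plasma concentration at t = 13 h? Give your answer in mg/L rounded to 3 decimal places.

k = ln 2 / 5 = 0.13863 per h
Dose 1 (35 mg at t=0 h): 35·exp(−0.13863·13) = 5.773 mg/L
Dose 2 (410 mg at t=2 h): 410·exp(−0.13863·11) = 89.231 mg/L
Dose 3 (180 mg at t=4 h): 180·exp(−0.13863·9) = 51.691 mg/L
Dose 4 (125 mg at t=6 h): 125·exp(−0.13863·7) = 47.366 mg/L
Dose 5 (215 mg at t=8 h): 215·exp(−0.13863·5) = 107.500 mg/L
Dose 6 (165 mg at t=10 h): 165·exp(−0.13863·3) = 108.859 mg/L
Dose 7 (235 mg at t=12 h): 235·exp(−0.13863·1) = 204.579 mg/L
C(13) = 5.773 + 89.231 + 51.691 + 47.366 + 107.500 + 108.859 + 204.579 = 615.001 mg/L

615.001 mg/L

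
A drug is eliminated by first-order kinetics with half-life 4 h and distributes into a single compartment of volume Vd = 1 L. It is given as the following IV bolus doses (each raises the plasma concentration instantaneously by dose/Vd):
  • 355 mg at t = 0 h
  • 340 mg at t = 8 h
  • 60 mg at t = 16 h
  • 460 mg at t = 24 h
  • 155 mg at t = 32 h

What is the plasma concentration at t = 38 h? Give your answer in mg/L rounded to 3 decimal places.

k = ln 2 / 4 = 0.17329 per h
Dose 1 (355 mg at t=0 h): 355·exp(−0.17329·38) = 0.490 mg/L
Dose 2 (340 mg at t=8 h): 340·exp(−0.17329·30) = 1.878 mg/L
Dose 3 (60 mg at t=16 h): 60·exp(−0.17329·22) = 1.326 mg/L
Dose 4 (460 mg at t=24 h): 460·exp(−0.17329·14) = 40.659 mg/L
Dose 5 (155 mg at t=32 h): 155·exp(−0.17329·6) = 54.801 mg/L
C(38) = 0.490 + 1.878 + 1.326 + 40.659 + 54.801 = 99.154 mg/L

99.154 mg/L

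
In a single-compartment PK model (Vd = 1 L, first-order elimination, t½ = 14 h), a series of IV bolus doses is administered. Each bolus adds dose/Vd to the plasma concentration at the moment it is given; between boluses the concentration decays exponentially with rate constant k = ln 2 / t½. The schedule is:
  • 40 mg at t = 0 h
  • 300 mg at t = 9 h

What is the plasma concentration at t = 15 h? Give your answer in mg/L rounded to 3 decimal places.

k = ln 2 / 14 = 0.04951 per h
Dose 1 (40 mg at t=0 h): 40·exp(−0.04951·15) = 19.034 mg/L
Dose 2 (300 mg at t=9 h): 300·exp(−0.04951·6) = 222.899 mg/L
C(15) = 19.034 + 222.899 = 241.933 mg/L

241.933 mg/L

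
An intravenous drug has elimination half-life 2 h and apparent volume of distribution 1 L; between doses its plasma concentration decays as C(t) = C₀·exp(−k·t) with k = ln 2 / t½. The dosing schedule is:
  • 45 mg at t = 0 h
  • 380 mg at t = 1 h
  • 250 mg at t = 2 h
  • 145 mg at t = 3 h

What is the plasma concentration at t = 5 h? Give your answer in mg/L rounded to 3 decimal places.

k = ln 2 / 2 = 0.34657 per h
Dose 1 (45 mg at t=0 h): 45·exp(−0.34657·5) = 7.955 mg/L
Dose 2 (380 mg at t=1 h): 380·exp(−0.34657·4) = 95.000 mg/L
Dose 3 (250 mg at t=2 h): 250·exp(−0.34657·3) = 88.388 mg/L
Dose 4 (145 mg at t=3 h): 145·exp(−0.34657·2) = 72.500 mg/L
C(5) = 7.955 + 95.000 + 88.388 + 72.500 = 263.843 mg/L

263.843 mg/L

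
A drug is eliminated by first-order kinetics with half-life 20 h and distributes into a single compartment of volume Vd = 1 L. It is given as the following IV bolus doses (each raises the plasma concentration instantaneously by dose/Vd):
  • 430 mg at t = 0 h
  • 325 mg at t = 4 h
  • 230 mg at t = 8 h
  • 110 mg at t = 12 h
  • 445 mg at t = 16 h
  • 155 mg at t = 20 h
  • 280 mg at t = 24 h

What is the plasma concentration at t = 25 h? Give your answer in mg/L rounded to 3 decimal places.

k = ln 2 / 20 = 0.03466 per h
Dose 1 (430 mg at t=0 h): 430·exp(−0.03466·25) = 180.793 mg/L
Dose 2 (325 mg at t=4 h): 325·exp(−0.03466·21) = 156.965 mg/L
Dose 3 (230 mg at t=8 h): 230·exp(−0.03466·17) = 127.600 mg/L
Dose 4 (110 mg at t=12 h): 110·exp(−0.03466·13) = 70.101 mg/L
Dose 5 (445 mg at t=16 h): 445·exp(−0.03466·9) = 325.759 mg/L
Dose 6 (155 mg at t=20 h): 155·exp(−0.03466·5) = 130.339 mg/L
Dose 7 (280 mg at t=24 h): 280·exp(−0.03466·1) = 270.462 mg/L
C(25) = 180.793 + 156.965 + 127.600 + 70.101 + 325.759 + 130.339 + 270.462 = 1262.019 mg/L

1262.019 mg/L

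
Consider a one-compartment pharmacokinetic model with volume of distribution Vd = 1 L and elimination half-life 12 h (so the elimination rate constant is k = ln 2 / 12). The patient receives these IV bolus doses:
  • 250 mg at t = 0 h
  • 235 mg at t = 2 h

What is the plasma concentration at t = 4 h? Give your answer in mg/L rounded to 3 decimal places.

k = ln 2 / 12 = 0.05776 per h
Dose 1 (250 mg at t=0 h): 250·exp(−0.05776·4) = 198.425 mg/L
Dose 2 (235 mg at t=2 h): 235·exp(−0.05776·2) = 209.361 mg/L
C(4) = 198.425 + 209.361 = 407.786 mg/L

407.786 mg/L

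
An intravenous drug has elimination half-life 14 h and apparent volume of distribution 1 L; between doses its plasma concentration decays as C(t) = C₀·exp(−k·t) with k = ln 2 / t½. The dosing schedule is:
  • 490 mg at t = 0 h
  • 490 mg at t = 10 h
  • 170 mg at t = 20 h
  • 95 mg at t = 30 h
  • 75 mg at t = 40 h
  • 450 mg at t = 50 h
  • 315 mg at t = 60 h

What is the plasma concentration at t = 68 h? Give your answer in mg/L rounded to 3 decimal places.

490.213 mg/L

k = ln 2 / 14 = 0.04951 per h
Dose 1 (490 mg at t=0 h): 490·exp(−0.04951·68) = 16.906 mg/L
Dose 2 (490 mg at t=10 h): 490·exp(−0.04951·58) = 27.738 mg/L
Dose 3 (170 mg at t=20 h): 170·exp(−0.04951·48) = 15.789 mg/L
Dose 4 (95 mg at t=30 h): 95·exp(−0.04951·38) = 14.476 mg/L
Dose 5 (75 mg at t=40 h): 75·exp(−0.04951·28) = 18.750 mg/L
Dose 6 (450 mg at t=50 h): 450·exp(−0.04951·18) = 184.575 mg/L
Dose 7 (315 mg at t=60 h): 315·exp(−0.04951·8) = 211.979 mg/L
C(68) = 16.906 + 27.738 + 15.789 + 14.476 + 18.750 + 184.575 + 211.979 = 490.213 mg/L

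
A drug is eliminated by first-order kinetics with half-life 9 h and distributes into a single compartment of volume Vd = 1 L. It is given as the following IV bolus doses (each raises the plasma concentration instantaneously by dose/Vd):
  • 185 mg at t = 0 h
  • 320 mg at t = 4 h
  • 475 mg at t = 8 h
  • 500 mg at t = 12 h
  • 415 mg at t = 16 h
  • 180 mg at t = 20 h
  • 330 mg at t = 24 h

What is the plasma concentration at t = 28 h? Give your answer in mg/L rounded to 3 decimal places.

823.826 mg/L

k = ln 2 / 9 = 0.07702 per h
Dose 1 (185 mg at t=0 h): 185·exp(−0.07702·28) = 21.411 mg/L
Dose 2 (320 mg at t=4 h): 320·exp(−0.07702·24) = 50.397 mg/L
Dose 3 (475 mg at t=8 h): 475·exp(−0.07702·20) = 101.798 mg/L
Dose 4 (500 mg at t=12 h): 500·exp(−0.07702·16) = 145.816 mg/L
Dose 5 (415 mg at t=16 h): 415·exp(−0.07702·12) = 164.693 mg/L
Dose 6 (180 mg at t=20 h): 180·exp(−0.07702·8) = 97.205 mg/L
Dose 7 (330 mg at t=24 h): 330·exp(−0.07702·4) = 242.506 mg/L
C(28) = 21.411 + 50.397 + 101.798 + 145.816 + 164.693 + 97.205 + 242.506 = 823.826 mg/L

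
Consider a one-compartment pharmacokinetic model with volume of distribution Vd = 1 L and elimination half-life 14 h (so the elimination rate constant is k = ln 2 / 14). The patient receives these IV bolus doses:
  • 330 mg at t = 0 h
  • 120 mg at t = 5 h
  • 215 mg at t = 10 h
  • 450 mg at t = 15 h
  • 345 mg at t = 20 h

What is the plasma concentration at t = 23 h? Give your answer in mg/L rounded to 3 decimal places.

868.058 mg/L

k = ln 2 / 14 = 0.04951 per h
Dose 1 (330 mg at t=0 h): 330·exp(−0.04951·23) = 105.673 mg/L
Dose 2 (120 mg at t=5 h): 120·exp(−0.04951·18) = 49.220 mg/L
Dose 3 (215 mg at t=10 h): 215·exp(−0.04951·13) = 112.956 mg/L
Dose 4 (450 mg at t=15 h): 450·exp(−0.04951·8) = 302.828 mg/L
Dose 5 (345 mg at t=20 h): 345·exp(−0.04951·3) = 297.381 mg/L
C(23) = 105.673 + 49.220 + 112.956 + 302.828 + 297.381 = 868.058 mg/L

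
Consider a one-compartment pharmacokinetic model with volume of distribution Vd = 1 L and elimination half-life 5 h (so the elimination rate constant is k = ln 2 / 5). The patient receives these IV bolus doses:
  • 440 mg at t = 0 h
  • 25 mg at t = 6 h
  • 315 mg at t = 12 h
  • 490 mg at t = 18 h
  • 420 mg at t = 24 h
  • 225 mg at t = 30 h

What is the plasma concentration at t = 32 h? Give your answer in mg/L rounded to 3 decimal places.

405.002 mg/L

k = ln 2 / 5 = 0.13863 per h
Dose 1 (440 mg at t=0 h): 440·exp(−0.13863·32) = 5.210 mg/L
Dose 2 (25 mg at t=6 h): 25·exp(−0.13863·26) = 0.680 mg/L
Dose 3 (315 mg at t=12 h): 315·exp(−0.13863·20) = 19.688 mg/L
Dose 4 (490 mg at t=18 h): 490·exp(−0.13863·14) = 70.358 mg/L
Dose 5 (420 mg at t=24 h): 420·exp(−0.13863·8) = 138.548 mg/L
Dose 6 (225 mg at t=30 h): 225·exp(−0.13863·2) = 170.518 mg/L
C(32) = 5.210 + 0.680 + 19.688 + 70.358 + 138.548 + 170.518 = 405.002 mg/L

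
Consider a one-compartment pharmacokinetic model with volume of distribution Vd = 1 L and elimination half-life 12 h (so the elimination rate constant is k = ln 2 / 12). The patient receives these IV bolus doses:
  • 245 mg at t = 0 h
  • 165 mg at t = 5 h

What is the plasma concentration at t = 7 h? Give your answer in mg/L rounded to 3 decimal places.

k = ln 2 / 12 = 0.05776 per h
Dose 1 (245 mg at t=0 h): 245·exp(−0.05776·7) = 163.518 mg/L
Dose 2 (165 mg at t=5 h): 165·exp(−0.05776·2) = 146.998 mg/L
C(7) = 163.518 + 146.998 = 310.516 mg/L

310.516 mg/L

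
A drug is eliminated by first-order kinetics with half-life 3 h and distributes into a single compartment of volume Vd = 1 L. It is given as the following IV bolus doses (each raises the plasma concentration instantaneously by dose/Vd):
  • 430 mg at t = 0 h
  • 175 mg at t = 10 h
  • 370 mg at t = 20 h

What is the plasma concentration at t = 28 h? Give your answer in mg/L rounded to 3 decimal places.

61.672 mg/L

k = ln 2 / 3 = 0.23105 per h
Dose 1 (430 mg at t=0 h): 430·exp(−0.23105·28) = 0.667 mg/L
Dose 2 (175 mg at t=10 h): 175·exp(−0.23105·18) = 2.734 mg/L
Dose 3 (370 mg at t=20 h): 370·exp(−0.23105·8) = 58.271 mg/L
C(28) = 0.667 + 2.734 + 58.271 = 61.672 mg/L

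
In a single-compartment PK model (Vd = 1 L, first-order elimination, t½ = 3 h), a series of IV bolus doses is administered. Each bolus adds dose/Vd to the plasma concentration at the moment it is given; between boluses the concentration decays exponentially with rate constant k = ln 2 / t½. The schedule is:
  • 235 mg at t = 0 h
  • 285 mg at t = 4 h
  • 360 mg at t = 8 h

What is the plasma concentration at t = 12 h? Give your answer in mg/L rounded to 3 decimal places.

k = ln 2 / 3 = 0.23105 per h
Dose 1 (235 mg at t=0 h): 235·exp(−0.23105·12) = 14.688 mg/L
Dose 2 (285 mg at t=4 h): 285·exp(−0.23105·8) = 44.885 mg/L
Dose 3 (360 mg at t=8 h): 360·exp(−0.23105·4) = 142.866 mg/L
C(12) = 14.688 + 44.885 + 142.866 = 202.438 mg/L

202.438 mg/L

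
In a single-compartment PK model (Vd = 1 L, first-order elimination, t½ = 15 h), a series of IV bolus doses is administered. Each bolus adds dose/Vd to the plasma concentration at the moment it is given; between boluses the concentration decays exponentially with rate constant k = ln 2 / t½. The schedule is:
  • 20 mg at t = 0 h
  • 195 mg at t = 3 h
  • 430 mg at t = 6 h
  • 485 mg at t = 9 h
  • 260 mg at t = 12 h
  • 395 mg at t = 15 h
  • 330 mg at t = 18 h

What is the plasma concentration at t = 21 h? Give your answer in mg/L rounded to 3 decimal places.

1344.188 mg/L

k = ln 2 / 15 = 0.04621 per h
Dose 1 (20 mg at t=0 h): 20·exp(−0.04621·21) = 7.579 mg/L
Dose 2 (195 mg at t=3 h): 195·exp(−0.04621·18) = 84.879 mg/L
Dose 3 (430 mg at t=6 h): 430·exp(−0.04621·15) = 215.000 mg/L
Dose 4 (485 mg at t=9 h): 485·exp(−0.04621·12) = 278.559 mg/L
Dose 5 (260 mg at t=12 h): 260·exp(−0.04621·9) = 171.536 mg/L
Dose 6 (395 mg at t=15 h): 395·exp(−0.04621·6) = 299.354 mg/L
Dose 7 (330 mg at t=18 h): 330·exp(−0.04621·3) = 287.282 mg/L
C(21) = 7.579 + 84.879 + 215.000 + 278.559 + 171.536 + 299.354 + 287.282 = 1344.188 mg/L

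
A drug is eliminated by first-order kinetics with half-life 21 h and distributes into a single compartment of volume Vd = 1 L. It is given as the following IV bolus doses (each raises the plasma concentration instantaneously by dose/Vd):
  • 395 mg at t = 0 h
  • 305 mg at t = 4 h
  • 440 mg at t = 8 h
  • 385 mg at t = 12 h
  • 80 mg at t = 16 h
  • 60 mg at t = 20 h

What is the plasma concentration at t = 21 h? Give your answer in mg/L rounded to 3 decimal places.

1069.943 mg/L

k = ln 2 / 21 = 0.03301 per h
Dose 1 (395 mg at t=0 h): 395·exp(−0.03301·21) = 197.500 mg/L
Dose 2 (305 mg at t=4 h): 305·exp(−0.03301·17) = 174.024 mg/L
Dose 3 (440 mg at t=8 h): 440·exp(−0.03301·13) = 286.484 mg/L
Dose 4 (385 mg at t=12 h): 385·exp(−0.03301·9) = 286.054 mg/L
Dose 5 (80 mg at t=16 h): 80·exp(−0.03301·5) = 67.829 mg/L
Dose 6 (60 mg at t=20 h): 60·exp(−0.03301·1) = 58.052 mg/L
C(21) = 197.500 + 174.024 + 286.484 + 286.054 + 67.829 + 58.052 = 1069.943 mg/L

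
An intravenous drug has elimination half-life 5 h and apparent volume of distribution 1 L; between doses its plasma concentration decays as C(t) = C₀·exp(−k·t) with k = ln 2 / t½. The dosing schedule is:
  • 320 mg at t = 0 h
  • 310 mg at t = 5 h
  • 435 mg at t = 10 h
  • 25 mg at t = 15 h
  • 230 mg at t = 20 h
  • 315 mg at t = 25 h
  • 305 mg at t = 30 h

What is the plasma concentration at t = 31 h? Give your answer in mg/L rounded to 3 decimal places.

k = ln 2 / 5 = 0.13863 per h
Dose 1 (320 mg at t=0 h): 320·exp(−0.13863·31) = 4.353 mg/L
Dose 2 (310 mg at t=5 h): 310·exp(−0.13863·26) = 8.433 mg/L
Dose 3 (435 mg at t=10 h): 435·exp(−0.13863·21) = 23.668 mg/L
Dose 4 (25 mg at t=15 h): 25·exp(−0.13863·16) = 2.720 mg/L
Dose 5 (230 mg at t=20 h): 230·exp(−0.13863·11) = 50.057 mg/L
Dose 6 (315 mg at t=25 h): 315·exp(−0.13863·6) = 137.112 mg/L
Dose 7 (305 mg at t=30 h): 305·exp(−0.13863·1) = 265.518 mg/L
C(31) = 4.353 + 8.433 + 23.668 + 2.720 + 50.057 + 137.112 + 265.518 = 491.861 mg/L

491.861 mg/L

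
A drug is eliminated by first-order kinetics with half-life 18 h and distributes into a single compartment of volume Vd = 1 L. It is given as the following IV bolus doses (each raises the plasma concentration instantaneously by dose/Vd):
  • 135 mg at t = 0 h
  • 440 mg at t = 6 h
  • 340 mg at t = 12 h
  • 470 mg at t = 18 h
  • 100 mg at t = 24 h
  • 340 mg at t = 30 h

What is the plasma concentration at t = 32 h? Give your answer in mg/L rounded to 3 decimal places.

1020.858 mg/L

k = ln 2 / 18 = 0.03851 per h
Dose 1 (135 mg at t=0 h): 135·exp(−0.03851·32) = 39.370 mg/L
Dose 2 (440 mg at t=6 h): 440·exp(−0.03851·26) = 161.671 mg/L
Dose 3 (340 mg at t=12 h): 340·exp(−0.03851·20) = 157.399 mg/L
Dose 4 (470 mg at t=18 h): 470·exp(−0.03851·14) = 274.134 mg/L
Dose 5 (100 mg at t=24 h): 100·exp(−0.03851·8) = 73.487 mg/L
Dose 6 (340 mg at t=30 h): 340·exp(−0.03851·2) = 314.797 mg/L
C(32) = 39.370 + 161.671 + 157.399 + 274.134 + 73.487 + 314.797 = 1020.858 mg/L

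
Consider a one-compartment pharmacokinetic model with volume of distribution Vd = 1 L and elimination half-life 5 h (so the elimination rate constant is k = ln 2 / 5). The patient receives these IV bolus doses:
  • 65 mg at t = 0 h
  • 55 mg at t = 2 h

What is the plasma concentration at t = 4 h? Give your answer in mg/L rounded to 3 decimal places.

k = ln 2 / 5 = 0.13863 per h
Dose 1 (65 mg at t=0 h): 65·exp(−0.13863·4) = 37.333 mg/L
Dose 2 (55 mg at t=2 h): 55·exp(−0.13863·2) = 41.682 mg/L
C(4) = 37.333 + 41.682 = 79.015 mg/L

79.015 mg/L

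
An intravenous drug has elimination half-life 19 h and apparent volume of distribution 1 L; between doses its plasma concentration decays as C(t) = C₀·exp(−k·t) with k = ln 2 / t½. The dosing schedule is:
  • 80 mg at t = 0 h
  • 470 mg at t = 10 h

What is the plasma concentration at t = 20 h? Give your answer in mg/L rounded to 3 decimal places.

364.900 mg/L

k = ln 2 / 19 = 0.03648 per h
Dose 1 (80 mg at t=0 h): 80·exp(−0.03648·20) = 38.567 mg/L
Dose 2 (470 mg at t=10 h): 470·exp(−0.03648·10) = 326.333 mg/L
C(20) = 38.567 + 326.333 = 364.900 mg/L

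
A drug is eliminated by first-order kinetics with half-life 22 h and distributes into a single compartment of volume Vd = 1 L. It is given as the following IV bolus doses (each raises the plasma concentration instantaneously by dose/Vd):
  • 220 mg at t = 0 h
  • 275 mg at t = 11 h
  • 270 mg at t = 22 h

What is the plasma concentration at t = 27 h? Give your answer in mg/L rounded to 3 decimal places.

k = ln 2 / 22 = 0.03151 per h
Dose 1 (220 mg at t=0 h): 220·exp(−0.03151·27) = 93.967 mg/L
Dose 2 (275 mg at t=11 h): 275·exp(−0.03151·16) = 166.112 mg/L
Dose 3 (270 mg at t=22 h): 270·exp(−0.03151·5) = 230.647 mg/L
C(27) = 93.967 + 166.112 + 230.647 = 490.727 mg/L

490.727 mg/L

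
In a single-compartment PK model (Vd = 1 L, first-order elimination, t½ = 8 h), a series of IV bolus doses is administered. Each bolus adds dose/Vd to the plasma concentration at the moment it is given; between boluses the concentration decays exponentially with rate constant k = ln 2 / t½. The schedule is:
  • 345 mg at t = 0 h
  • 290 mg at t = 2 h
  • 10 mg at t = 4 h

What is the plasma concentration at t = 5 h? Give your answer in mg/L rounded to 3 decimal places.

456.495 mg/L

k = ln 2 / 8 = 0.08664 per h
Dose 1 (345 mg at t=0 h): 345·exp(−0.08664·5) = 223.705 mg/L
Dose 2 (290 mg at t=2 h): 290·exp(−0.08664·3) = 223.621 mg/L
Dose 3 (10 mg at t=4 h): 10·exp(−0.08664·1) = 9.170 mg/L
C(5) = 223.705 + 223.621 + 9.170 = 456.495 mg/L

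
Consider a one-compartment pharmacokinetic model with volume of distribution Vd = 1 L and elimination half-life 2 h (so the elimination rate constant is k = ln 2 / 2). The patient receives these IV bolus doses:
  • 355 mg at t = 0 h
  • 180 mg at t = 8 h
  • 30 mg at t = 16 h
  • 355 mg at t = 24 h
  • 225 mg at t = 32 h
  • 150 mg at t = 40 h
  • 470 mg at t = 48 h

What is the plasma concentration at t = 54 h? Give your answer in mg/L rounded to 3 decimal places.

k = ln 2 / 2 = 0.34657 per h
Dose 1 (355 mg at t=0 h): 355·exp(−0.34657·54) = 0.000 mg/L
Dose 2 (180 mg at t=8 h): 180·exp(−0.34657·46) = 0.000 mg/L
Dose 3 (30 mg at t=16 h): 30·exp(−0.34657·38) = 0.000 mg/L
Dose 4 (355 mg at t=24 h): 355·exp(−0.34657·30) = 0.011 mg/L
Dose 5 (225 mg at t=32 h): 225·exp(−0.34657·22) = 0.110 mg/L
Dose 6 (150 mg at t=40 h): 150·exp(−0.34657·14) = 1.172 mg/L
Dose 7 (470 mg at t=48 h): 470·exp(−0.34657·6) = 58.750 mg/L
C(54) = 0.000 + 0.000 + 0.000 + 0.011 + 0.110 + 1.172 + 58.750 = 60.043 mg/L

60.043 mg/L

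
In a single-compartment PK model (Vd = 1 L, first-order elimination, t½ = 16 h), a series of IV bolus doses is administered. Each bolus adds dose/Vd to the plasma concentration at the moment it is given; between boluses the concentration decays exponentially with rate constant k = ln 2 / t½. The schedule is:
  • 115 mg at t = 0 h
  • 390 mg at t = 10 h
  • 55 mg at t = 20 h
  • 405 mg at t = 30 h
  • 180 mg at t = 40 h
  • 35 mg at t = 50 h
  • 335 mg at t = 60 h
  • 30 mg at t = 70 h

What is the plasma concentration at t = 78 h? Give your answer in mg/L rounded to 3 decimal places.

299.415 mg/L

k = ln 2 / 16 = 0.04332 per h
Dose 1 (115 mg at t=0 h): 115·exp(−0.04332·78) = 3.919 mg/L
Dose 2 (390 mg at t=10 h): 390·exp(−0.04332·68) = 20.497 mg/L
Dose 3 (55 mg at t=20 h): 55·exp(−0.04332·58) = 4.458 mg/L
Dose 4 (405 mg at t=30 h): 405·exp(−0.04332·48) = 50.625 mg/L
Dose 5 (180 mg at t=40 h): 180·exp(−0.04332·38) = 34.700 mg/L
Dose 6 (35 mg at t=50 h): 35·exp(−0.04332·28) = 10.406 mg/L
Dose 7 (335 mg at t=60 h): 335·exp(−0.04332·18) = 153.598 mg/L
Dose 8 (30 mg at t=70 h): 30·exp(−0.04332·8) = 21.213 mg/L
C(78) = 3.919 + 20.497 + 4.458 + 50.625 + 34.700 + 10.406 + 153.598 + 21.213 = 299.415 mg/L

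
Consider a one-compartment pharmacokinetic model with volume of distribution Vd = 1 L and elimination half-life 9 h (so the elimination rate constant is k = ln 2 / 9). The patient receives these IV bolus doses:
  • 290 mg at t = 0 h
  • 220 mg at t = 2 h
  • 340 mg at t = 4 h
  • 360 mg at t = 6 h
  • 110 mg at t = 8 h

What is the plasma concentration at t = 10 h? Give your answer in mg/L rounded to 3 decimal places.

826.094 mg/L

k = ln 2 / 9 = 0.07702 per h
Dose 1 (290 mg at t=0 h): 290·exp(−0.07702·10) = 134.252 mg/L
Dose 2 (220 mg at t=2 h): 220·exp(−0.07702·8) = 118.807 mg/L
Dose 3 (340 mg at t=4 h): 340·exp(−0.07702·6) = 214.187 mg/L
Dose 4 (360 mg at t=6 h): 360·exp(−0.07702·4) = 264.552 mg/L
Dose 5 (110 mg at t=8 h): 110·exp(−0.07702·2) = 94.297 mg/L
C(10) = 134.252 + 118.807 + 214.187 + 264.552 + 94.297 = 826.094 mg/L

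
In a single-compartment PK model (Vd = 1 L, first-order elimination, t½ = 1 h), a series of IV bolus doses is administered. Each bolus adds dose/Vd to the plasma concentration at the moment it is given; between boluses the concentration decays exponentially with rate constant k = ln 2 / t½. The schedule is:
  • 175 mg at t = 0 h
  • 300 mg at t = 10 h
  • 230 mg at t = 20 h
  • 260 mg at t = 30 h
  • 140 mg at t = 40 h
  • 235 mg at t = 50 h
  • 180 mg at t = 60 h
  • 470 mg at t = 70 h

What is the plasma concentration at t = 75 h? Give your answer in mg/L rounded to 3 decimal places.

14.693 mg/L

k = ln 2 / 1 = 0.69315 per h
Dose 1 (175 mg at t=0 h): 175·exp(−0.69315·75) = 0.000 mg/L
Dose 2 (300 mg at t=10 h): 300·exp(−0.69315·65) = 0.000 mg/L
Dose 3 (230 mg at t=20 h): 230·exp(−0.69315·55) = 0.000 mg/L
Dose 4 (260 mg at t=30 h): 260·exp(−0.69315·45) = 0.000 mg/L
Dose 5 (140 mg at t=40 h): 140·exp(−0.69315·35) = 0.000 mg/L
Dose 6 (235 mg at t=50 h): 235·exp(−0.69315·25) = 0.000 mg/L
Dose 7 (180 mg at t=60 h): 180·exp(−0.69315·15) = 0.005 mg/L
Dose 8 (470 mg at t=70 h): 470·exp(−0.69315·5) = 14.688 mg/L
C(75) = 0.000 + 0.000 + 0.000 + 0.000 + 0.000 + 0.000 + 0.005 + 14.688 = 14.693 mg/L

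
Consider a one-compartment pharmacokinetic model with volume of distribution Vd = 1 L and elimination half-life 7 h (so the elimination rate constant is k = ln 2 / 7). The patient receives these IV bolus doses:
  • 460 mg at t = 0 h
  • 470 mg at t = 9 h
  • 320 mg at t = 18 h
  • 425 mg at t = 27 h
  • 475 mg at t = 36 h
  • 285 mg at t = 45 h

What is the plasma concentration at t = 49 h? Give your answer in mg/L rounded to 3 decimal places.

k = ln 2 / 7 = 0.09902 per h
Dose 1 (460 mg at t=0 h): 460·exp(−0.09902·49) = 3.594 mg/L
Dose 2 (470 mg at t=9 h): 470·exp(−0.09902·40) = 8.952 mg/L
Dose 3 (320 mg at t=18 h): 320·exp(−0.09902·31) = 14.860 mg/L
Dose 4 (425 mg at t=27 h): 425·exp(−0.09902·22) = 48.117 mg/L
Dose 5 (475 mg at t=36 h): 475·exp(−0.09902·13) = 131.111 mg/L
Dose 6 (285 mg at t=45 h): 285·exp(−0.09902·4) = 191.791 mg/L
C(49) = 3.594 + 8.952 + 14.860 + 48.117 + 131.111 + 191.791 = 398.424 mg/L

398.424 mg/L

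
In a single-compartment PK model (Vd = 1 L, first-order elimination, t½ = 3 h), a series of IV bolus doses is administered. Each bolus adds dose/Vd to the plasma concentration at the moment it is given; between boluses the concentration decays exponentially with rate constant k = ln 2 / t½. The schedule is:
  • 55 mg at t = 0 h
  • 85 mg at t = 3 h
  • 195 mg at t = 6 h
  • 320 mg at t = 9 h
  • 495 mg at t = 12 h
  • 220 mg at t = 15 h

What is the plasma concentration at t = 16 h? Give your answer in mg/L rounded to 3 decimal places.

459.478 mg/L

k = ln 2 / 3 = 0.23105 per h
Dose 1 (55 mg at t=0 h): 55·exp(−0.23105·16) = 1.364 mg/L
Dose 2 (85 mg at t=3 h): 85·exp(−0.23105·13) = 4.217 mg/L
Dose 3 (195 mg at t=6 h): 195·exp(−0.23105·10) = 19.346 mg/L
Dose 4 (320 mg at t=9 h): 320·exp(−0.23105·7) = 63.496 mg/L
Dose 5 (495 mg at t=12 h): 495·exp(−0.23105·4) = 196.441 mg/L
Dose 6 (220 mg at t=15 h): 220·exp(−0.23105·1) = 174.614 mg/L
C(16) = 1.364 + 4.217 + 19.346 + 63.496 + 196.441 + 174.614 = 459.478 mg/L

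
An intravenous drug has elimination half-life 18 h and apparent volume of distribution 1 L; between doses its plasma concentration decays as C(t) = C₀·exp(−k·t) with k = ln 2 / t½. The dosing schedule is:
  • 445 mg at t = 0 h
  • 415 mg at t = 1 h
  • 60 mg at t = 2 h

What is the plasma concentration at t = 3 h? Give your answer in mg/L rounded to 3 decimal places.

838.421 mg/L

k = ln 2 / 18 = 0.03851 per h
Dose 1 (445 mg at t=0 h): 445·exp(−0.03851·3) = 396.450 mg/L
Dose 2 (415 mg at t=1 h): 415·exp(−0.03851·2) = 384.238 mg/L
Dose 3 (60 mg at t=2 h): 60·exp(−0.03851·1) = 57.733 mg/L
C(3) = 396.450 + 384.238 + 57.733 = 838.421 mg/L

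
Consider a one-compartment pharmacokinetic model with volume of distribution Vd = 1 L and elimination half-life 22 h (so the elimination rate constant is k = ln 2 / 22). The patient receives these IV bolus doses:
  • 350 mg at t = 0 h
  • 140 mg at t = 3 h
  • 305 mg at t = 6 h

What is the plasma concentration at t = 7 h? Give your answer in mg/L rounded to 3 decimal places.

k = ln 2 / 22 = 0.03151 per h
Dose 1 (350 mg at t=0 h): 350·exp(−0.03151·7) = 280.728 mg/L
Dose 2 (140 mg at t=3 h): 140·exp(−0.03151·4) = 123.423 mg/L
Dose 3 (305 mg at t=6 h): 305·exp(−0.03151·1) = 295.540 mg/L
C(7) = 280.728 + 123.423 + 295.540 = 699.691 mg/L

699.691 mg/L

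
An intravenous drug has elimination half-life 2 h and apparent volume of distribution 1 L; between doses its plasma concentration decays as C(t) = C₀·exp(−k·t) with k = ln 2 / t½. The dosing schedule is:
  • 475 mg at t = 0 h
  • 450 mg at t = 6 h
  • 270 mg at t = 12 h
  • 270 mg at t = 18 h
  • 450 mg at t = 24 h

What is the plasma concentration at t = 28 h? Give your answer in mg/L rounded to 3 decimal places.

122.241 mg/L

k = ln 2 / 2 = 0.34657 per h
Dose 1 (475 mg at t=0 h): 475·exp(−0.34657·28) = 0.029 mg/L
Dose 2 (450 mg at t=6 h): 450·exp(−0.34657·22) = 0.220 mg/L
Dose 3 (270 mg at t=12 h): 270·exp(−0.34657·16) = 1.055 mg/L
Dose 4 (270 mg at t=18 h): 270·exp(−0.34657·10) = 8.438 mg/L
Dose 5 (450 mg at t=24 h): 450·exp(−0.34657·4) = 112.500 mg/L
C(28) = 0.029 + 0.220 + 1.055 + 8.438 + 112.500 = 122.241 mg/L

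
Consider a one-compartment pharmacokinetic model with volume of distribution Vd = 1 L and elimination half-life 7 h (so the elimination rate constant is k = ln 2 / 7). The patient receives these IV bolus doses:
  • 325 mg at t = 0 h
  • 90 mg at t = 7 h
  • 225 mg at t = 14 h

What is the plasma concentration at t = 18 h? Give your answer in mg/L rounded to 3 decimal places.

k = ln 2 / 7 = 0.09902 per h
Dose 1 (325 mg at t=0 h): 325·exp(−0.09902·18) = 54.677 mg/L
Dose 2 (90 mg at t=7 h): 90·exp(−0.09902·11) = 30.283 mg/L
Dose 3 (225 mg at t=14 h): 225·exp(−0.09902·4) = 151.414 mg/L
C(18) = 54.677 + 30.283 + 151.414 = 236.374 mg/L

236.374 mg/L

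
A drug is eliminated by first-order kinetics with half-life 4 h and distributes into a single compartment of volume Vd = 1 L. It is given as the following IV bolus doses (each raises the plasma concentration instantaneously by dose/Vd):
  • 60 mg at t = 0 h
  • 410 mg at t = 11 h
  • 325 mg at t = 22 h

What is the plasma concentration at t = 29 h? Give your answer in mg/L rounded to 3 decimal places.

k = ln 2 / 4 = 0.17329 per h
Dose 1 (60 mg at t=0 h): 60·exp(−0.17329·29) = 0.394 mg/L
Dose 2 (410 mg at t=11 h): 410·exp(−0.17329·18) = 18.120 mg/L
Dose 3 (325 mg at t=22 h): 325·exp(−0.17329·7) = 96.623 mg/L
C(29) = 0.394 + 18.120 + 96.623 = 115.137 mg/L

115.137 mg/L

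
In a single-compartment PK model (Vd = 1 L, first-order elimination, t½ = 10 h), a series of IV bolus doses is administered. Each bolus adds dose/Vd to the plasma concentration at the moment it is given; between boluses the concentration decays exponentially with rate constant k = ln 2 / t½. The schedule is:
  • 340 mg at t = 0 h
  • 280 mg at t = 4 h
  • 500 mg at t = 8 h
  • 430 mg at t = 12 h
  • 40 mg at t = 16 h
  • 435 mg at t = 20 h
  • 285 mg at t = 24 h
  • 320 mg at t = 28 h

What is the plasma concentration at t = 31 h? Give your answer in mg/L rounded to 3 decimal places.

951.927 mg/L

k = ln 2 / 10 = 0.06931 per h
Dose 1 (340 mg at t=0 h): 340·exp(−0.06931·31) = 39.654 mg/L
Dose 2 (280 mg at t=4 h): 280·exp(−0.06931·27) = 43.090 mg/L
Dose 3 (500 mg at t=8 h): 500·exp(−0.06931·23) = 101.532 mg/L
Dose 4 (430 mg at t=12 h): 430·exp(−0.06931·19) = 115.216 mg/L
Dose 5 (40 mg at t=16 h): 40·exp(−0.06931·15) = 14.142 mg/L
Dose 6 (435 mg at t=20 h): 435·exp(−0.06931·11) = 202.935 mg/L
Dose 7 (285 mg at t=24 h): 285·exp(−0.06931·7) = 175.438 mg/L
Dose 8 (320 mg at t=28 h): 320·exp(−0.06931·3) = 259.921 mg/L
C(31) = 39.654 + 43.090 + 101.532 + 115.216 + 14.142 + 202.935 + 175.438 + 259.921 = 951.927 mg/L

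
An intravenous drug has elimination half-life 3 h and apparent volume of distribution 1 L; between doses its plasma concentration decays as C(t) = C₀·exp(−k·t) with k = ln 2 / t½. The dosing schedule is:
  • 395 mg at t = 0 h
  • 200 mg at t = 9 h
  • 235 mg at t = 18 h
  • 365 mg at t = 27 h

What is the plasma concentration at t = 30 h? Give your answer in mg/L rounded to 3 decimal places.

199.136 mg/L

k = ln 2 / 3 = 0.23105 per h
Dose 1 (395 mg at t=0 h): 395·exp(−0.23105·30) = 0.386 mg/L
Dose 2 (200 mg at t=9 h): 200·exp(−0.23105·21) = 1.563 mg/L
Dose 3 (235 mg at t=18 h): 235·exp(−0.23105·12) = 14.688 mg/L
Dose 4 (365 mg at t=27 h): 365·exp(−0.23105·3) = 182.500 mg/L
C(30) = 0.386 + 1.563 + 14.688 + 182.500 = 199.136 mg/L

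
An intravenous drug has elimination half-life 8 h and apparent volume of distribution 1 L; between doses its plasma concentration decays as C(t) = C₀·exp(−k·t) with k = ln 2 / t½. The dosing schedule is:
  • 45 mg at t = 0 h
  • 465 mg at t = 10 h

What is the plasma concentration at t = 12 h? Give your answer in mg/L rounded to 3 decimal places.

406.927 mg/L

k = ln 2 / 8 = 0.08664 per h
Dose 1 (45 mg at t=0 h): 45·exp(−0.08664·12) = 15.910 mg/L
Dose 2 (465 mg at t=10 h): 465·exp(−0.08664·2) = 391.017 mg/L
C(12) = 15.910 + 391.017 = 406.927 mg/L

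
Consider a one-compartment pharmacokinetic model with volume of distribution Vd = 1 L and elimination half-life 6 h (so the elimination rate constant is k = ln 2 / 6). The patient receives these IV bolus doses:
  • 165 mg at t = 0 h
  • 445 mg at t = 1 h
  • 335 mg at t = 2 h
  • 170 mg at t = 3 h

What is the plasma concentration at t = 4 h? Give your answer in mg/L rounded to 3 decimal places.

835.948 mg/L

k = ln 2 / 6 = 0.11552 per h
Dose 1 (165 mg at t=0 h): 165·exp(−0.11552·4) = 103.943 mg/L
Dose 2 (445 mg at t=1 h): 445·exp(−0.11552·3) = 314.663 mg/L
Dose 3 (335 mg at t=2 h): 335·exp(−0.11552·2) = 265.890 mg/L
Dose 4 (170 mg at t=3 h): 170·exp(−0.11552·1) = 151.453 mg/L
C(4) = 103.943 + 314.663 + 265.890 + 151.453 = 835.948 mg/L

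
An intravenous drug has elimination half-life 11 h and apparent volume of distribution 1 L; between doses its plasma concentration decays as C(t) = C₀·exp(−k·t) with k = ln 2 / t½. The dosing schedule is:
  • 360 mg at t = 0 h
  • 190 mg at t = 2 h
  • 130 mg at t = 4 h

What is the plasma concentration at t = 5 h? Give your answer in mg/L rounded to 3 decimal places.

k = ln 2 / 11 = 0.06301 per h
Dose 1 (360 mg at t=0 h): 360·exp(−0.06301·5) = 262.706 mg/L
Dose 2 (190 mg at t=2 h): 190·exp(−0.06301·3) = 157.273 mg/L
Dose 3 (130 mg at t=4 h): 130·exp(−0.06301·1) = 122.061 mg/L
C(5) = 262.706 + 157.273 + 122.061 = 542.041 mg/L

542.041 mg/L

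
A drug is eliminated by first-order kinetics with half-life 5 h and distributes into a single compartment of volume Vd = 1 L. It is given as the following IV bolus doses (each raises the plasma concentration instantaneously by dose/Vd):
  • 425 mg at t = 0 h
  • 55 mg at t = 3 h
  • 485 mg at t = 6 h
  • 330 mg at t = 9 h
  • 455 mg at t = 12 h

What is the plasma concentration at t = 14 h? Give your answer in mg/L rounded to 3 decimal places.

742.811 mg/L

k = ln 2 / 5 = 0.13863 per h
Dose 1 (425 mg at t=0 h): 425·exp(−0.13863·14) = 61.025 mg/L
Dose 2 (55 mg at t=3 h): 55·exp(−0.13863·11) = 11.970 mg/L
Dose 3 (485 mg at t=6 h): 485·exp(−0.13863·8) = 159.990 mg/L
Dose 4 (330 mg at t=9 h): 330·exp(−0.13863·5) = 165.000 mg/L
Dose 5 (455 mg at t=12 h): 455·exp(−0.13863·2) = 344.826 mg/L
C(14) = 61.025 + 11.970 + 159.990 + 165.000 + 344.826 = 742.811 mg/L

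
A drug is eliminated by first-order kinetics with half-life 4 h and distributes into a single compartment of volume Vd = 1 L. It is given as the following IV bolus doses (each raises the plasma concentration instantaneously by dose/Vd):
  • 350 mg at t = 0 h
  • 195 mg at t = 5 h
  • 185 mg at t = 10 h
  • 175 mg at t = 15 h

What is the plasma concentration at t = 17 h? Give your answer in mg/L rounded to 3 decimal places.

k = ln 2 / 4 = 0.17329 per h
Dose 1 (350 mg at t=0 h): 350·exp(−0.17329·17) = 18.395 mg/L
Dose 2 (195 mg at t=5 h): 195·exp(−0.17329·12) = 24.375 mg/L
Dose 3 (185 mg at t=10 h): 185·exp(−0.17329·7) = 55.001 mg/L
Dose 4 (175 mg at t=15 h): 175·exp(−0.17329·2) = 123.744 mg/L
C(17) = 18.395 + 24.375 + 55.001 + 123.744 = 221.514 mg/L

221.514 mg/L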